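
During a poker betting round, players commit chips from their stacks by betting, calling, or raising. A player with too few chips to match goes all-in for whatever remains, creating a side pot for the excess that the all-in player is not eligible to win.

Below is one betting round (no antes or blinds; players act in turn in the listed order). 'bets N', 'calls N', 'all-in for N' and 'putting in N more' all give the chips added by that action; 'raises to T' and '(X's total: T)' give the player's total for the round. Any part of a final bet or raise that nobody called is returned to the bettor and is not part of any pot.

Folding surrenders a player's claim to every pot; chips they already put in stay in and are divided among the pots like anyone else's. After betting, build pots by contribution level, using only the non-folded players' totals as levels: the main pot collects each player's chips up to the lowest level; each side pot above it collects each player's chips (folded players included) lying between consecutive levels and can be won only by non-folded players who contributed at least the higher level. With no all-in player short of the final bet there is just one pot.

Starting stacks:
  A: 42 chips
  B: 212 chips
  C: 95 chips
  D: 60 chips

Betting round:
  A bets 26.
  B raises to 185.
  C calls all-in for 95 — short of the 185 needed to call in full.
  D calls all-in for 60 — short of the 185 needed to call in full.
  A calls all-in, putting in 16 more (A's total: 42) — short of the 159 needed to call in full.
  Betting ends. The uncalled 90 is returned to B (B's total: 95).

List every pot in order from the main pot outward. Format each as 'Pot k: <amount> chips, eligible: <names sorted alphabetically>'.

Contributions (after 90 returned to B): A=42, B=95, C=95, D=60
Pot levels (distinct totals of non-folded players): 42, 60, 95
Layer 1-42: 42 each from A, B, C, D = 42*4 = 168 chips; eligible A, B, C, D
Layer 43-60: 18 each from B, C, D = 18*3 = 54 chips; eligible B, C, D
Layer 61-95: 35 each from B, C = 35*2 = 70 chips; eligible B, C

Pot 1: 168 chips, eligible: A, B, C, D
Pot 2: 54 chips, eligible: B, C, D
Pot 3: 70 chips, eligible: B, C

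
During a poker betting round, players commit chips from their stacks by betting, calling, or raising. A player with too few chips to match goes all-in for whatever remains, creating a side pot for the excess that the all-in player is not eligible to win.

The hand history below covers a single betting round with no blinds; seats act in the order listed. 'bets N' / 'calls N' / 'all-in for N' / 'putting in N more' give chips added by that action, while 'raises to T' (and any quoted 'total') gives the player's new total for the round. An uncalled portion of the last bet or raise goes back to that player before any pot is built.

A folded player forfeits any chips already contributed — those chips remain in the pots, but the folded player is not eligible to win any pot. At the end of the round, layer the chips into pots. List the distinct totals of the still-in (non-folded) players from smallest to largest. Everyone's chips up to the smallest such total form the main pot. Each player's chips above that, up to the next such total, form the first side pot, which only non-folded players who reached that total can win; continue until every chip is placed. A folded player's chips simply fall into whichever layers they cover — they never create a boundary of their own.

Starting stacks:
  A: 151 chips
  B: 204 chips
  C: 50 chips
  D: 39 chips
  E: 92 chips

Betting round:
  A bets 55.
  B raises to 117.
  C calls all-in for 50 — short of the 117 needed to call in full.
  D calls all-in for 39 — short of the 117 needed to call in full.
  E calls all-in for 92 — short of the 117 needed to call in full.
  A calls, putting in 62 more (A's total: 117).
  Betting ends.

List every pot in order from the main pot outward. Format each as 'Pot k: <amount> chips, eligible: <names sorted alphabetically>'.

Contributions: A=117, B=117, C=50, D=39, E=92
Pot levels (distinct totals of non-folded players): 39, 50, 92, 117
Layer 1-39: 39 each from A, B, C, D, E = 39*5 = 195 chips; eligible A, B, C, D, E
Layer 40-50: 11 each from A, B, C, E = 11*4 = 44 chips; eligible A, B, C, E
Layer 51-92: 42 each from A, B, E = 42*3 = 126 chips; eligible A, B, E
Layer 93-117: 25 each from A, B = 25*2 = 50 chips; eligible A, B

Pot 1: 195 chips, eligible: A, B, C, D, E
Pot 2: 44 chips, eligible: A, B, C, E
Pot 3: 126 chips, eligible: A, B, E
Pot 4: 50 chips, eligible: A, B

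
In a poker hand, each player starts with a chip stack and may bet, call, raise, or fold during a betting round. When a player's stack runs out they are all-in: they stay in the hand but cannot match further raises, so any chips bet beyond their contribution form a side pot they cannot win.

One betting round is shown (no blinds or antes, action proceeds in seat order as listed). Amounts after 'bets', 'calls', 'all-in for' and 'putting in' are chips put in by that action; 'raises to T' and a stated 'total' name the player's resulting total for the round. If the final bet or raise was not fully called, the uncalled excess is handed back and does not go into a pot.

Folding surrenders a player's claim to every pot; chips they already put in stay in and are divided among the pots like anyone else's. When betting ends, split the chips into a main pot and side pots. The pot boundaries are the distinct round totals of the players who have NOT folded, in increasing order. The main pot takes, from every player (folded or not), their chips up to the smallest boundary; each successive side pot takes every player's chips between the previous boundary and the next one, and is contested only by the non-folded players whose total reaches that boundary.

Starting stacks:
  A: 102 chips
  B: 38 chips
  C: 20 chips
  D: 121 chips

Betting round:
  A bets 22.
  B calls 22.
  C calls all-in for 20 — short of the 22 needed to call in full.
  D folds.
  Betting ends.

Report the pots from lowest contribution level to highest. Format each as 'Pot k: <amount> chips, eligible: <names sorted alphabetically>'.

Contributions: A=22, B=22, C=20
Folded: D
Pot levels (distinct totals of non-folded players): 20, 22
Layer 1-20: 20 each from A, B, C = 20*3 = 60 chips; eligible A, B, C
Layer 21-22: 2 each from A, B = 2*2 = 4 chips; eligible A, B

Pot 1: 60 chips, eligible: A, B, C
Pot 2: 4 chips, eligible: A, B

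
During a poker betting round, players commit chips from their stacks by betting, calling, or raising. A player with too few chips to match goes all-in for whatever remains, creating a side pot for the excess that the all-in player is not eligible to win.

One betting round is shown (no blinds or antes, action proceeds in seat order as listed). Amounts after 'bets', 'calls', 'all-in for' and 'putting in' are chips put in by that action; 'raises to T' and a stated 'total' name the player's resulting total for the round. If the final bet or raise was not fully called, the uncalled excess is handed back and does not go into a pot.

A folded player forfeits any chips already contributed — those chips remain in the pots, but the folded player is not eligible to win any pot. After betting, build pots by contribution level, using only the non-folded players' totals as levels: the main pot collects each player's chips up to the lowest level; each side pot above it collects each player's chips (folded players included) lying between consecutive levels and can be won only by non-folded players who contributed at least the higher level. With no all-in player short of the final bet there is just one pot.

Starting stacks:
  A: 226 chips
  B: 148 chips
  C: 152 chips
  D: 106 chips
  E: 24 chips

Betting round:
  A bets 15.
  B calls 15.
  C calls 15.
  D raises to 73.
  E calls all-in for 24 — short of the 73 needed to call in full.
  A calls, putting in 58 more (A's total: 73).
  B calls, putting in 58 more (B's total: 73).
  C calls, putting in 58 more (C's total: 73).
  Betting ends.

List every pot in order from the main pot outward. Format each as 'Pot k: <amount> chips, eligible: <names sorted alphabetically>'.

Contributions: A=73, B=73, C=73, D=73, E=24
Pot levels (distinct totals of non-folded players): 24, 73
Layer 1-24: 24 each from A, B, C, D, E = 24*5 = 120 chips; eligible A, B, C, D, E
Layer 25-73: 49 each from A, B, C, D = 49*4 = 196 chips; eligible A, B, C, D

Pot 1: 120 chips, eligible: A, B, C, D, E
Pot 2: 196 chips, eligible: A, B, C, D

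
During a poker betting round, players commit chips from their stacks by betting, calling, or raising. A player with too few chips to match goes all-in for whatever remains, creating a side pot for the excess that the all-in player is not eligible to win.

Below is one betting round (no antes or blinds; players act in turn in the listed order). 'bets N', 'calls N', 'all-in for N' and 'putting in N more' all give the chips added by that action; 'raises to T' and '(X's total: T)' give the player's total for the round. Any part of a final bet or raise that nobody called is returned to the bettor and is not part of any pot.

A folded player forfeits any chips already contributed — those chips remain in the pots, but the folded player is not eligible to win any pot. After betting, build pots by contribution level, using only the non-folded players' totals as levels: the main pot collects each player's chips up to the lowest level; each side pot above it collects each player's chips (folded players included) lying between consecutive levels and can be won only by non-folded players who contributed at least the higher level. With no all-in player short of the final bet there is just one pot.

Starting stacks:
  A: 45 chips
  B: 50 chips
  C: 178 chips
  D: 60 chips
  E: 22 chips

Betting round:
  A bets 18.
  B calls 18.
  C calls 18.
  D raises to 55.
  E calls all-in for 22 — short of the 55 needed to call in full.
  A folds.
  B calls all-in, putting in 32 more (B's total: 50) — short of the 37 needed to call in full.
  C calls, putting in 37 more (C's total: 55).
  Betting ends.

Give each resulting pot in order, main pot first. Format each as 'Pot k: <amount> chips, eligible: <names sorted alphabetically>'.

Pot 1: 106 chips, eligible: B, C, D, E
Pot 2: 84 chips, eligible: B, C, D
Pot 3: 10 chips, eligible: C, D

Derivation:
Contributions: A=18, B=50, C=55, D=55, E=22
Folded: A
Pot levels (distinct totals of non-folded players): 22, 50, 55
Layer 1-22: A 18 + B 22 + C 22 + D 22 + E 22 = 106 chips; eligible B, C, D, E
Layer 23-50: 28 each from B, C, D = 28*3 = 84 chips; eligible B, C, D
Layer 51-55: 5 each from C, D = 5*2 = 10 chips; eligible C, D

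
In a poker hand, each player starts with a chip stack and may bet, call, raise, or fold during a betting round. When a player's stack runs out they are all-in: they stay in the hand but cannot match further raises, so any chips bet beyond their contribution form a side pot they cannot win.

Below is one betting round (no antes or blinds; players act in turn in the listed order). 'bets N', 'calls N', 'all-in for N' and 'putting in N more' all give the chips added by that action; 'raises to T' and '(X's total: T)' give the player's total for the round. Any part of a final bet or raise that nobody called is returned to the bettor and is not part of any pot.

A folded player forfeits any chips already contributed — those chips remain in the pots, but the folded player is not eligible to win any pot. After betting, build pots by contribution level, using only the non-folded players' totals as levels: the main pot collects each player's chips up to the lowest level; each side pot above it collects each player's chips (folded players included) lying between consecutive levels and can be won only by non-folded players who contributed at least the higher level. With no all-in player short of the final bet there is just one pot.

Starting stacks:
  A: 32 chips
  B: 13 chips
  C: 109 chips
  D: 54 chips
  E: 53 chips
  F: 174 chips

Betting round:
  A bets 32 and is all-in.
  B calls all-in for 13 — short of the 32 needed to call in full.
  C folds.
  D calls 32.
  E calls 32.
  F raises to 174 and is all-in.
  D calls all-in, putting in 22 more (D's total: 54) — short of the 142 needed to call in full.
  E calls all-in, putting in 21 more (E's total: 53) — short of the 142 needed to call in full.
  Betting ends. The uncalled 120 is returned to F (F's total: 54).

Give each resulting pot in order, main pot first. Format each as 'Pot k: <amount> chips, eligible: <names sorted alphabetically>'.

Pot 1: 65 chips, eligible: A, B, D, E, F
Pot 2: 76 chips, eligible: A, D, E, F
Pot 3: 63 chips, eligible: D, E, F
Pot 4: 2 chips, eligible: D, F

Derivation:
Contributions (after 120 returned to F): A=32, B=13, D=54, E=53, F=54
Folded: C
Pot levels (distinct totals of non-folded players): 13, 32, 53, 54
Layer 1-13: 13 each from A, B, D, E, F = 13*5 = 65 chips; eligible A, B, D, E, F
Layer 14-32: 19 each from A, D, E, F = 19*4 = 76 chips; eligible A, D, E, F
Layer 33-53: 21 each from D, E, F = 21*3 = 63 chips; eligible D, E, F
Layer 54-54: 1 each from D, F = 1*2 = 2 chips; eligible D, F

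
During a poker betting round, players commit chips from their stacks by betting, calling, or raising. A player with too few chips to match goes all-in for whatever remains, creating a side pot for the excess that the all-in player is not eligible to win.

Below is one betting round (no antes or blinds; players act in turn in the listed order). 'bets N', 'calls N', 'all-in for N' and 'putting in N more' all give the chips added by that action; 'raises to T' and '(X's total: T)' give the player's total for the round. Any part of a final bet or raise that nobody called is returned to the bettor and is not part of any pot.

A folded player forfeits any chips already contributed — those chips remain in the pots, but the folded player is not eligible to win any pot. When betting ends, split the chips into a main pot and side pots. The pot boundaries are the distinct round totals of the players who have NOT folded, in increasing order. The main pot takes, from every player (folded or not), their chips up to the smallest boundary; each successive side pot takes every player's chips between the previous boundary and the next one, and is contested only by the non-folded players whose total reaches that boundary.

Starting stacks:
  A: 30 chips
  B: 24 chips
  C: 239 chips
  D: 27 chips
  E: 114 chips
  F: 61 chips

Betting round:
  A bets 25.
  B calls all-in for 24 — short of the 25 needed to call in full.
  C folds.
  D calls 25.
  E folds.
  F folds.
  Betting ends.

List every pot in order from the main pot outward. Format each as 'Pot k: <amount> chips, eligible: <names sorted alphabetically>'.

Contributions: A=25, B=24, D=25
Folded: C, E, F
Pot levels (distinct totals of non-folded players): 24, 25
Layer 1-24: 24 each from A, B, D = 24*3 = 72 chips; eligible A, B, D
Layer 25-25: 1 each from A, D = 1*2 = 2 chips; eligible A, D

Pot 1: 72 chips, eligible: A, B, D
Pot 2: 2 chips, eligible: A, D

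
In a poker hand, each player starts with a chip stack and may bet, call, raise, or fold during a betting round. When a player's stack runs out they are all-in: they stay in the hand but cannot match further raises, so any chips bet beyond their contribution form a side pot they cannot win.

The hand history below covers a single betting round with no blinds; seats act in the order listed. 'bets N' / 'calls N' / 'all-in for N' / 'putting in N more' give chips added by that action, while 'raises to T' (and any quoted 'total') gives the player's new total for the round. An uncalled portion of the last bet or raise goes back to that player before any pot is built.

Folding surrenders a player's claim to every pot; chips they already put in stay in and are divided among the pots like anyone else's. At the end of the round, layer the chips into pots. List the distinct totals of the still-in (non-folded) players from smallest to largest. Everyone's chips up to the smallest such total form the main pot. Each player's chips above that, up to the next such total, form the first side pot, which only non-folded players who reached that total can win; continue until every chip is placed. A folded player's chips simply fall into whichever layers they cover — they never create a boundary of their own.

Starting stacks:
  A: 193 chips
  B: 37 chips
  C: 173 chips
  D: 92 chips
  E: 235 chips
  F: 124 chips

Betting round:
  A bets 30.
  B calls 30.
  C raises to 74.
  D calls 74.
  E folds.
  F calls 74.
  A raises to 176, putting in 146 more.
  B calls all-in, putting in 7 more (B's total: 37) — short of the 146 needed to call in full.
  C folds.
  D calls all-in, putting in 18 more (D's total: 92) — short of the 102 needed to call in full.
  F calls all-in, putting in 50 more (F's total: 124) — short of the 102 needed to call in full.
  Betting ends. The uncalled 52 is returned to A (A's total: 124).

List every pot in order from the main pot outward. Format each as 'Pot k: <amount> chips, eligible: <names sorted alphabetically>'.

Pot 1: 185 chips, eligible: A, B, D, F
Pot 2: 202 chips, eligible: A, D, F
Pot 3: 64 chips, eligible: A, F

Derivation:
Contributions (after 52 returned to A): A=124, B=37, C=74, D=92, F=124
Folded: C, E
Pot levels (distinct totals of non-folded players): 37, 92, 124
Layer 1-37: 37 each from A, B, C, D, F = 37*5 = 185 chips; eligible A, B, D, F
Layer 38-92: A 55 + C 37 + D 55 + F 55 = 202 chips; eligible A, D, F
Layer 93-124: 32 each from A, F = 32*2 = 64 chips; eligible A, F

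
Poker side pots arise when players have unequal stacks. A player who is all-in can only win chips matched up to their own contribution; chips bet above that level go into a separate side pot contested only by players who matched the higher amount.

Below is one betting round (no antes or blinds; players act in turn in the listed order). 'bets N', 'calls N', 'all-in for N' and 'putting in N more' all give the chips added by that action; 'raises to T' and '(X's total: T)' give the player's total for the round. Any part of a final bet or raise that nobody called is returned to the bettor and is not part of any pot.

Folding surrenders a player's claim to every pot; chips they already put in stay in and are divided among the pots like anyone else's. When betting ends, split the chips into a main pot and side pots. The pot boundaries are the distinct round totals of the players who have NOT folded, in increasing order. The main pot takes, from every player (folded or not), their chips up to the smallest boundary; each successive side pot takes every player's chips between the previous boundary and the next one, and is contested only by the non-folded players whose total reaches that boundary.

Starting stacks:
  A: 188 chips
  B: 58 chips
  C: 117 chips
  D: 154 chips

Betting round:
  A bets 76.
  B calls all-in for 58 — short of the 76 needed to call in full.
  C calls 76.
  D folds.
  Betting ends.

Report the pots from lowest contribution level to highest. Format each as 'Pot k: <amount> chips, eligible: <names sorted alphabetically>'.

Pot 1: 174 chips, eligible: A, B, C
Pot 2: 36 chips, eligible: A, C

Derivation:
Contributions: A=76, B=58, C=76
Folded: D
Pot levels (distinct totals of non-folded players): 58, 76
Layer 1-58: 58 each from A, B, C = 58*3 = 174 chips; eligible A, B, C
Layer 59-76: 18 each from A, C = 18*2 = 36 chips; eligible A, C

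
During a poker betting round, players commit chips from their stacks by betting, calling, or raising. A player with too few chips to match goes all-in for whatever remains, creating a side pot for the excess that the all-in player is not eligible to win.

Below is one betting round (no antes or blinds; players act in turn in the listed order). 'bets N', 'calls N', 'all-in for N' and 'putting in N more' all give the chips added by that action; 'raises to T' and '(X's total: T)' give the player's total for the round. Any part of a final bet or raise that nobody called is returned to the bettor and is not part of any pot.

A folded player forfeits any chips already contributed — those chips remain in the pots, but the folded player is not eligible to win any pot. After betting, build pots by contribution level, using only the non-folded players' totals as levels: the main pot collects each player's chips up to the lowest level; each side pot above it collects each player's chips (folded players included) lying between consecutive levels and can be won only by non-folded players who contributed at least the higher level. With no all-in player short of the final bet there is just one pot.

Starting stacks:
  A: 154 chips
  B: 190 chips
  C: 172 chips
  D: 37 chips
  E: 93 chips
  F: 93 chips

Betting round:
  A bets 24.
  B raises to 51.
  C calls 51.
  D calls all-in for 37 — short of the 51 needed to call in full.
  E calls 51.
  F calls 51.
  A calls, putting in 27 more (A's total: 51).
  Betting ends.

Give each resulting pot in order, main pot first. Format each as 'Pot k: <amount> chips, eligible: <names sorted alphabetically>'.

Contributions: A=51, B=51, C=51, D=37, E=51, F=51
Pot levels (distinct totals of non-folded players): 37, 51
Layer 1-37: 37 each from A, B, C, D, E, F = 37*6 = 222 chips; eligible A, B, C, D, E, F
Layer 38-51: 14 each from A, B, C, E, F = 14*5 = 70 chips; eligible A, B, C, E, F

Pot 1: 222 chips, eligible: A, B, C, D, E, F
Pot 2: 70 chips, eligible: A, B, C, E, F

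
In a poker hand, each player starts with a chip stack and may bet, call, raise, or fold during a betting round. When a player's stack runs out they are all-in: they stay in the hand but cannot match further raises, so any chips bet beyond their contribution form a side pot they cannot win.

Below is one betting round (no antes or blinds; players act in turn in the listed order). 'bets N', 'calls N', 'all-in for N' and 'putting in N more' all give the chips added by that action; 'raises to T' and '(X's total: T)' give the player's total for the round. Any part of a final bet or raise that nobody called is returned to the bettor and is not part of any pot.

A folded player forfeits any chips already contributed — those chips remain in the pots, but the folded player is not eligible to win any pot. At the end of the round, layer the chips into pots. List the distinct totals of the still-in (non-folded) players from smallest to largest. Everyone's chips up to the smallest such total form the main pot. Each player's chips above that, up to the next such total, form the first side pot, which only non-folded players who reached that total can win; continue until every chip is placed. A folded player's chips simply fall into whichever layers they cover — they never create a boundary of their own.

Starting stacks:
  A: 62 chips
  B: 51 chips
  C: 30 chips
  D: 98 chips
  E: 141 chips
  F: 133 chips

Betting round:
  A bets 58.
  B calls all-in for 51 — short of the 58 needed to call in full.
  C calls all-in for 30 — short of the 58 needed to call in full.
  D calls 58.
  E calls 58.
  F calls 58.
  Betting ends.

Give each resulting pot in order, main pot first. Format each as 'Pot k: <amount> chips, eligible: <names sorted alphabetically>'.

Pot 1: 180 chips, eligible: A, B, C, D, E, F
Pot 2: 105 chips, eligible: A, B, D, E, F
Pot 3: 28 chips, eligible: A, D, E, F

Derivation:
Contributions: A=58, B=51, C=30, D=58, E=58, F=58
Pot levels (distinct totals of non-folded players): 30, 51, 58
Layer 1-30: 30 each from A, B, C, D, E, F = 30*6 = 180 chips; eligible A, B, C, D, E, F
Layer 31-51: 21 each from A, B, D, E, F = 21*5 = 105 chips; eligible A, B, D, E, F
Layer 52-58: 7 each from A, D, E, F = 7*4 = 28 chips; eligible A, D, E, F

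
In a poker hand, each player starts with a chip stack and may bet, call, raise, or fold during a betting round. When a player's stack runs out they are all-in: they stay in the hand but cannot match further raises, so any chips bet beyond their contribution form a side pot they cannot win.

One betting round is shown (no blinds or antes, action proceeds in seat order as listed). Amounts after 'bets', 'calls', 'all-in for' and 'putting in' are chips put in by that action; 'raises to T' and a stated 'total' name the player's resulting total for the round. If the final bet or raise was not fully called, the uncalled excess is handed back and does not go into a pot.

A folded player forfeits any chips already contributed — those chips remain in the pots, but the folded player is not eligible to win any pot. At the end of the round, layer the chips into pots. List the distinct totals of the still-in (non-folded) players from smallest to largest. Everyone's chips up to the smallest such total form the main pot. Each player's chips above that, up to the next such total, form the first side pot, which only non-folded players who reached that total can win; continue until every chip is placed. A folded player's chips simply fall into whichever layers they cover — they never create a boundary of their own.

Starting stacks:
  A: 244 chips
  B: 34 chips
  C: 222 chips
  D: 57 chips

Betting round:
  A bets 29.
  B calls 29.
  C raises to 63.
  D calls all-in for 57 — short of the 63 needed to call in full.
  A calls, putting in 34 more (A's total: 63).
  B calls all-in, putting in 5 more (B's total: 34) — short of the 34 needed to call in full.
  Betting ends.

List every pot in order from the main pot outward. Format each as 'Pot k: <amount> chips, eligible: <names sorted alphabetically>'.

Pot 1: 136 chips, eligible: A, B, C, D
Pot 2: 69 chips, eligible: A, C, D
Pot 3: 12 chips, eligible: A, C

Derivation:
Contributions: A=63, B=34, C=63, D=57
Pot levels (distinct totals of non-folded players): 34, 57, 63
Layer 1-34: 34 each from A, B, C, D = 34*4 = 136 chips; eligible A, B, C, D
Layer 35-57: 23 each from A, C, D = 23*3 = 69 chips; eligible A, C, D
Layer 58-63: 6 each from A, C = 6*2 = 12 chips; eligible A, C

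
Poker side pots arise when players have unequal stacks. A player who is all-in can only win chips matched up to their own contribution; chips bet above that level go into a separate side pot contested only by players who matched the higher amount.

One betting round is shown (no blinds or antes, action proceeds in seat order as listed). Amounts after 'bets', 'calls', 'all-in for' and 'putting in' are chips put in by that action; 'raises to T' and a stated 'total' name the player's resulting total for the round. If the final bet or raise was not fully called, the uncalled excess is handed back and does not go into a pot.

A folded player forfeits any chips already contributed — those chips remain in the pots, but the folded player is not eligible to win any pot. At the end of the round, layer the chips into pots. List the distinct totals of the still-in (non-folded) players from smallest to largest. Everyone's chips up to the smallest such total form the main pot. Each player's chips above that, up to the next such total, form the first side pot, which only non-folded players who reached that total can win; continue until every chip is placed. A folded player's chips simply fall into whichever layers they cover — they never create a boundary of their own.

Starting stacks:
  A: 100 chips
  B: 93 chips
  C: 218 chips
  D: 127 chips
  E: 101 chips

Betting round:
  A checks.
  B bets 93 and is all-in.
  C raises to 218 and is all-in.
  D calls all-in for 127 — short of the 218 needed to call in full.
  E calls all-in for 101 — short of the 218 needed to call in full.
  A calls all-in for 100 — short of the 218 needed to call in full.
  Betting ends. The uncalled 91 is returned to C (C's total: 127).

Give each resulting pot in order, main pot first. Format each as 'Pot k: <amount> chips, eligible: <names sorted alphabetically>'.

Pot 1: 465 chips, eligible: A, B, C, D, E
Pot 2: 28 chips, eligible: A, C, D, E
Pot 3: 3 chips, eligible: C, D, E
Pot 4: 52 chips, eligible: C, D

Derivation:
Contributions (after 91 returned to C): A=100, B=93, C=127, D=127, E=101
Pot levels (distinct totals of non-folded players): 93, 100, 101, 127
Layer 1-93: 93 each from A, B, C, D, E = 93*5 = 465 chips; eligible A, B, C, D, E
Layer 94-100: 7 each from A, C, D, E = 7*4 = 28 chips; eligible A, C, D, E
Layer 101-101: 1 each from C, D, E = 1*3 = 3 chips; eligible C, D, E
Layer 102-127: 26 each from C, D = 26*2 = 52 chips; eligible C, D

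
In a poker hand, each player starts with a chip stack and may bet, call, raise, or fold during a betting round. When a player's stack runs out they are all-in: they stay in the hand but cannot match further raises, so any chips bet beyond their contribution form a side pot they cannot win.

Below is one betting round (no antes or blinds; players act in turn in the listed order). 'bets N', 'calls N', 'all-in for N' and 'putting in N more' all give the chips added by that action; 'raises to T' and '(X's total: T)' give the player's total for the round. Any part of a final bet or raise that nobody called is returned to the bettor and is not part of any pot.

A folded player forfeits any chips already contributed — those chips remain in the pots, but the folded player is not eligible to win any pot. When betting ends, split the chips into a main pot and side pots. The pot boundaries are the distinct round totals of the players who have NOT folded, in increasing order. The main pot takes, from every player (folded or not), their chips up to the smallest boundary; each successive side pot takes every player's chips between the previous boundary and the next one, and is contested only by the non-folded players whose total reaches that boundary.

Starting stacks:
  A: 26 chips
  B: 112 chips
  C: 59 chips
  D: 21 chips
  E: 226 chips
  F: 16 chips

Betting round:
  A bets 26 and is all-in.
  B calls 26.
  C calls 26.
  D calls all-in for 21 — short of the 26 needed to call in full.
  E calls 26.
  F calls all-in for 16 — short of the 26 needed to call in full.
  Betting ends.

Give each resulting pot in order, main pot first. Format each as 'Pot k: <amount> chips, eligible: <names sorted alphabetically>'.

Contributions: A=26, B=26, C=26, D=21, E=26, F=16
Pot levels (distinct totals of non-folded players): 16, 21, 26
Layer 1-16: 16 each from A, B, C, D, E, F = 16*6 = 96 chips; eligible A, B, C, D, E, F
Layer 17-21: 5 each from A, B, C, D, E = 5*5 = 25 chips; eligible A, B, C, D, E
Layer 22-26: 5 each from A, B, C, E = 5*4 = 20 chips; eligible A, B, C, E

Pot 1: 96 chips, eligible: A, B, C, D, E, F
Pot 2: 25 chips, eligible: A, B, C, D, E
Pot 3: 20 chips, eligible: A, B, C, E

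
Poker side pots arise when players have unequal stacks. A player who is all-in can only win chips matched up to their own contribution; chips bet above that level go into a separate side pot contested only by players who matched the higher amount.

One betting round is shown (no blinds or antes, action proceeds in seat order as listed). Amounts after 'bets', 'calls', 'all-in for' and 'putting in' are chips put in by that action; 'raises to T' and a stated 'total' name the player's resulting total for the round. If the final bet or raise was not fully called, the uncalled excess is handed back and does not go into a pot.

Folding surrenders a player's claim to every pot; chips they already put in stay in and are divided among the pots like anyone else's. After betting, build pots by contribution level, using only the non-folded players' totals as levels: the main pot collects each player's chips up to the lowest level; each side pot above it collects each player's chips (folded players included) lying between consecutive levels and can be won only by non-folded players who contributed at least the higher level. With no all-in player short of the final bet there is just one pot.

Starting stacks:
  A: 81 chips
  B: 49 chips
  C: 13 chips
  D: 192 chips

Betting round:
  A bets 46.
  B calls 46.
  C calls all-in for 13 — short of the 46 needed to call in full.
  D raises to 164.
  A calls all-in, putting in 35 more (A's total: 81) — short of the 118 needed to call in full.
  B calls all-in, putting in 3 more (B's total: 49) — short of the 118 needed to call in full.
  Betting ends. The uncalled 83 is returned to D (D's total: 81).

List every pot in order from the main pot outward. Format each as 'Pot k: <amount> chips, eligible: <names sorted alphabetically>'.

Contributions (after 83 returned to D): A=81, B=49, C=13, D=81
Pot levels (distinct totals of non-folded players): 13, 49, 81
Layer 1-13: 13 each from A, B, C, D = 13*4 = 52 chips; eligible A, B, C, D
Layer 14-49: 36 each from A, B, D = 36*3 = 108 chips; eligible A, B, D
Layer 50-81: 32 each from A, D = 32*2 = 64 chips; eligible A, D

Pot 1: 52 chips, eligible: A, B, C, D
Pot 2: 108 chips, eligible: A, B, D
Pot 3: 64 chips, eligible: A, D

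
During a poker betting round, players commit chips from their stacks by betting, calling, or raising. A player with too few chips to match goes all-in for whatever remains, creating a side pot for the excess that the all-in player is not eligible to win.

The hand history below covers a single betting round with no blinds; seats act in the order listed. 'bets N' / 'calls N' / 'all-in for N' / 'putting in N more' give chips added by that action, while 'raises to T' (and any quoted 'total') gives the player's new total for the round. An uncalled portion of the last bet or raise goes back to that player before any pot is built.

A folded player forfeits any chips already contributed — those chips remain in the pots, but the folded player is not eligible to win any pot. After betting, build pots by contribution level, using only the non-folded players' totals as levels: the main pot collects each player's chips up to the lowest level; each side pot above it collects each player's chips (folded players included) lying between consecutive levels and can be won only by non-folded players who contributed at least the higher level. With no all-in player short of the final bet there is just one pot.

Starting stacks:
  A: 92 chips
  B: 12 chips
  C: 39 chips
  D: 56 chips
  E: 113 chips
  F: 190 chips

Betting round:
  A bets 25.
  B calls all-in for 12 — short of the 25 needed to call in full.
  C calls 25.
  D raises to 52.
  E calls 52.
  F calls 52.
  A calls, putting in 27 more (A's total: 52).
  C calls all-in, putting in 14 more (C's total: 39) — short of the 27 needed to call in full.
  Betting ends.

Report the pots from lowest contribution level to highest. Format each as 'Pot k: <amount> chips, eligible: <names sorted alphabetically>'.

Contributions: A=52, B=12, C=39, D=52, E=52, F=52
Pot levels (distinct totals of non-folded players): 12, 39, 52
Layer 1-12: 12 each from A, B, C, D, E, F = 12*6 = 72 chips; eligible A, B, C, D, E, F
Layer 13-39: 27 each from A, C, D, E, F = 27*5 = 135 chips; eligible A, C, D, E, F
Layer 40-52: 13 each from A, D, E, F = 13*4 = 52 chips; eligible A, D, E, F

Pot 1: 72 chips, eligible: A, B, C, D, E, F
Pot 2: 135 chips, eligible: A, C, D, E, F
Pot 3: 52 chips, eligible: A, D, E, F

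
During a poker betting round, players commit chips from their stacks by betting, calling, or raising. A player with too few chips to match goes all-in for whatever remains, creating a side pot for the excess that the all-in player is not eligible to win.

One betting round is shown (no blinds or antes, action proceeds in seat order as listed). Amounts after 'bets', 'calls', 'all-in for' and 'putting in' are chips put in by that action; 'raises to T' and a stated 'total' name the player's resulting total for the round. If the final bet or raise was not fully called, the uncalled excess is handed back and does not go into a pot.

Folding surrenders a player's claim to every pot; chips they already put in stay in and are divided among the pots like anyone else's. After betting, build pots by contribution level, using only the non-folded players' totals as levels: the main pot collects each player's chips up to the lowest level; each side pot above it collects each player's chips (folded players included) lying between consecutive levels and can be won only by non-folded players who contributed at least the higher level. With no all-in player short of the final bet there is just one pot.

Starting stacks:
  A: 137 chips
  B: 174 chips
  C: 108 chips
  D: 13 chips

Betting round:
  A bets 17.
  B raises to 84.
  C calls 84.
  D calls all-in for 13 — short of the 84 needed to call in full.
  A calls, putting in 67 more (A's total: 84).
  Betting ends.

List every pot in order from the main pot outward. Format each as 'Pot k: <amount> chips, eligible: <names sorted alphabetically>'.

Pot 1: 52 chips, eligible: A, B, C, D
Pot 2: 213 chips, eligible: A, B, C

Derivation:
Contributions: A=84, B=84, C=84, D=13
Pot levels (distinct totals of non-folded players): 13, 84
Layer 1-13: 13 each from A, B, C, D = 13*4 = 52 chips; eligible A, B, C, D
Layer 14-84: 71 each from A, B, C = 71*3 = 213 chips; eligible A, B, C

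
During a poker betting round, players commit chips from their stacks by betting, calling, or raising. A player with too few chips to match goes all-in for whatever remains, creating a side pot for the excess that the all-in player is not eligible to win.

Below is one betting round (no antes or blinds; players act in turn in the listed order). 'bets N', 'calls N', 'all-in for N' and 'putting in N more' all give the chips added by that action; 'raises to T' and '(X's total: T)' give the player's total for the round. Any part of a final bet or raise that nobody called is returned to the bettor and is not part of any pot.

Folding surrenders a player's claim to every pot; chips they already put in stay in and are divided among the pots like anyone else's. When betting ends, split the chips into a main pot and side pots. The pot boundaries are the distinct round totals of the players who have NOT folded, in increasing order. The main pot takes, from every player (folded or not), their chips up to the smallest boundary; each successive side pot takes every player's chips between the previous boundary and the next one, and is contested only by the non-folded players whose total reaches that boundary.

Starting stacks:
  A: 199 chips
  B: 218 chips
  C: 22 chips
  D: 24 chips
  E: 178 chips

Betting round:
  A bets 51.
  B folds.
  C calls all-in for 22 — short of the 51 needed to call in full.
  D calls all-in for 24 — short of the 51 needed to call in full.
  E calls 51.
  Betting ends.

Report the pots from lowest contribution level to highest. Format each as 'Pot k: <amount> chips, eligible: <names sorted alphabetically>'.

Contributions: A=51, C=22, D=24, E=51
Folded: B
Pot levels (distinct totals of non-folded players): 22, 24, 51
Layer 1-22: 22 each from A, C, D, E = 22*4 = 88 chips; eligible A, C, D, E
Layer 23-24: 2 each from A, D, E = 2*3 = 6 chips; eligible A, D, E
Layer 25-51: 27 each from A, E = 27*2 = 54 chips; eligible A, E

Pot 1: 88 chips, eligible: A, C, D, E
Pot 2: 6 chips, eligible: A, D, E
Pot 3: 54 chips, eligible: A, E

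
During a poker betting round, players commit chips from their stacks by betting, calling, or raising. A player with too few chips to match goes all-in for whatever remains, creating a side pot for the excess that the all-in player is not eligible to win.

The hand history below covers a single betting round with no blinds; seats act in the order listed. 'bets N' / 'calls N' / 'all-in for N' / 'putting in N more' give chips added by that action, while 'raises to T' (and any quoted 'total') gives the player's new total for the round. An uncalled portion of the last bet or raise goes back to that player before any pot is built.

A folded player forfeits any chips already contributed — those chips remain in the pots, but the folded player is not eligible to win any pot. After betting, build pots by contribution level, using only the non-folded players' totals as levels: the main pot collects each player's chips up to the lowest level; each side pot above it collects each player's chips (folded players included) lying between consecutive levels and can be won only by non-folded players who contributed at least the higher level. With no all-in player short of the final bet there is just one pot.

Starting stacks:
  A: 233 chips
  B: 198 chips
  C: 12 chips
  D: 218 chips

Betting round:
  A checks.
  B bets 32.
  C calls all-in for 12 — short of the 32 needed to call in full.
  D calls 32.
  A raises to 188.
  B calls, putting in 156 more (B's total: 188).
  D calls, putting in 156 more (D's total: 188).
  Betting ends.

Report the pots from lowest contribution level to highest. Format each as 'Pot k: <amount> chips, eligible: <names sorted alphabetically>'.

Pot 1: 48 chips, eligible: A, B, C, D
Pot 2: 528 chips, eligible: A, B, D

Derivation:
Contributions: A=188, B=188, C=12, D=188
Pot levels (distinct totals of non-folded players): 12, 188
Layer 1-12: 12 each from A, B, C, D = 12*4 = 48 chips; eligible A, B, C, D
Layer 13-188: 176 each from A, B, D = 176*3 = 528 chips; eligible A, B, D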